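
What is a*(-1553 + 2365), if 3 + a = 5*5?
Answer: 17864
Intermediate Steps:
a = 22 (a = -3 + 5*5 = -3 + 25 = 22)
a*(-1553 + 2365) = 22*(-1553 + 2365) = 22*812 = 17864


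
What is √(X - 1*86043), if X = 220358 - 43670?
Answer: √90645 ≈ 301.07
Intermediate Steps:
X = 176688
√(X - 1*86043) = √(176688 - 1*86043) = √(176688 - 86043) = √90645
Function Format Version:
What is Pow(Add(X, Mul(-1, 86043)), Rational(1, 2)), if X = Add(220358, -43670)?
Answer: Pow(90645, Rational(1, 2)) ≈ 301.07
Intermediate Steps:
X = 176688
Pow(Add(X, Mul(-1, 86043)), Rational(1, 2)) = Pow(Add(176688, Mul(-1, 86043)), Rational(1, 2)) = Pow(Add(176688, -86043), Rational(1, 2)) = Pow(90645, Rational(1, 2))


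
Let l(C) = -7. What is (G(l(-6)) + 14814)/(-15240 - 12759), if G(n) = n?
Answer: -871/1647 ≈ -0.52884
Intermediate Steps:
(G(l(-6)) + 14814)/(-15240 - 12759) = (-7 + 14814)/(-15240 - 12759) = 14807/(-27999) = 14807*(-1/27999) = -871/1647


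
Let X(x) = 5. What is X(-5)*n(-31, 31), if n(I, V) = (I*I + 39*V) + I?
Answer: 10695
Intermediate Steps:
n(I, V) = I + I**2 + 39*V (n(I, V) = (I**2 + 39*V) + I = I + I**2 + 39*V)
X(-5)*n(-31, 31) = 5*(-31 + (-31)**2 + 39*31) = 5*(-31 + 961 + 1209) = 5*2139 = 10695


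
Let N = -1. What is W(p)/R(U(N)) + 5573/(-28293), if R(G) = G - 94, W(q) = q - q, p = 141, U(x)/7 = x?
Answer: -5573/28293 ≈ -0.19697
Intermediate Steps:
U(x) = 7*x
W(q) = 0
R(G) = -94 + G
W(p)/R(U(N)) + 5573/(-28293) = 0/(-94 + 7*(-1)) + 5573/(-28293) = 0/(-94 - 7) + 5573*(-1/28293) = 0/(-101) - 5573/28293 = 0*(-1/101) - 5573/28293 = 0 - 5573/28293 = -5573/28293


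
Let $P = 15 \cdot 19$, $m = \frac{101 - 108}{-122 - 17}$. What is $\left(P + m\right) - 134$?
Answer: $\frac{20996}{139} \approx 151.05$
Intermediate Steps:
$m = \frac{7}{139}$ ($m = - \frac{7}{-139} = \left(-7\right) \left(- \frac{1}{139}\right) = \frac{7}{139} \approx 0.05036$)
$P = 285$
$\left(P + m\right) - 134 = \left(285 + \frac{7}{139}\right) - 134 = \frac{39622}{139} - 134 = \frac{20996}{139}$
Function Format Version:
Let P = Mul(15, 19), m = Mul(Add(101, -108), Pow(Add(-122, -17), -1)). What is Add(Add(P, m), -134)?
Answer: Rational(20996, 139) ≈ 151.05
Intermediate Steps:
m = Rational(7, 139) (m = Mul(-7, Pow(-139, -1)) = Mul(-7, Rational(-1, 139)) = Rational(7, 139) ≈ 0.050360)
P = 285
Add(Add(P, m), -134) = Add(Add(285, Rational(7, 139)), -134) = Add(Rational(39622, 139), -134) = Rational(20996, 139)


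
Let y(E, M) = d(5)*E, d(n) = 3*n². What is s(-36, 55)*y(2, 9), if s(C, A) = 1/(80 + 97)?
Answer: 50/59 ≈ 0.84746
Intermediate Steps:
y(E, M) = 75*E (y(E, M) = (3*5²)*E = (3*25)*E = 75*E)
s(C, A) = 1/177
s(-36, 55)*y(2, 9) = (75*2)/177 = (1/177)*150 = 50/59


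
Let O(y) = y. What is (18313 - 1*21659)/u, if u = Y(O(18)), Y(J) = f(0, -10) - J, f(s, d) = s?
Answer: 1673/9 ≈ 185.89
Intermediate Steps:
Y(J) = -J (Y(J) = 0 - J = -J)
u = -18 (u = -1*18 = -18)
(18313 - 1*21659)/u = (18313 - 1*21659)/(-18) = (18313 - 21659)*(-1/18) = -3346*(-1/18) = 1673/9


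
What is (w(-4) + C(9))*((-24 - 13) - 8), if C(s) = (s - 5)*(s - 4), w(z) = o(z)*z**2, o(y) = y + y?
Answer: 4860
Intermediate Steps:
o(y) = 2*y
w(z) = 2*z**3 (w(z) = (2*z)*z**2 = 2*z**3)
C(s) = (-5 + s)*(-4 + s)
(w(-4) + C(9))*((-24 - 13) - 8) = (2*(-4)**3 + (20 + 9**2 - 9*9))*((-24 - 13) - 8) = (2*(-64) + (20 + 81 - 81))*(-37 - 8) = (-128 + 20)*(-45) = -108*(-45) = 4860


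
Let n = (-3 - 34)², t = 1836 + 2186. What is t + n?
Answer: 5391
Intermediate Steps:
t = 4022
n = 1369 (n = (-37)² = 1369)
t + n = 4022 + 1369 = 5391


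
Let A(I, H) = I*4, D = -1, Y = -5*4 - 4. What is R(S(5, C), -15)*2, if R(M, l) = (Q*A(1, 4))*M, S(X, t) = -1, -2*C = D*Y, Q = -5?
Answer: 40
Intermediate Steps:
Y = -24 (Y = -20 - 4 = -24)
C = -12 (C = -(-1)*(-24)/2 = -1/2*24 = -12)
A(I, H) = 4*I
R(M, l) = -20*M (R(M, l) = (-20)*M = (-5*4)*M = -20*M)
R(S(5, C), -15)*2 = -20*(-1)*2 = 20*2 = 40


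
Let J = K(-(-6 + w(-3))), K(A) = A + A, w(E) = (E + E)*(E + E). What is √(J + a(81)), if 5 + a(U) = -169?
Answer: 3*I*√26 ≈ 15.297*I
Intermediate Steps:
w(E) = 4*E² (w(E) = (2*E)*(2*E) = 4*E²)
K(A) = 2*A
J = -60 (J = 2*(-(-6 + 4*(-3)²)) = 2*(-(-6 + 4*9)) = 2*(-(-6 + 36)) = 2*(-1*30) = 2*(-30) = -60)
a(U) = -174 (a(U) = -5 - 169 = -174)
√(J + a(81)) = √(-60 - 174) = √(-234) = 3*I*√26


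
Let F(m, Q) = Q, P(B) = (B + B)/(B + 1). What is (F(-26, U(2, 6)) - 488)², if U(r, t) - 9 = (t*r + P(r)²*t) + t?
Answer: 1825201/9 ≈ 2.0280e+5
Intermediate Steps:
P(B) = 2*B/(1 + B) (P(B) = (2*B)/(1 + B) = 2*B/(1 + B))
U(r, t) = 9 + t + r*t + 4*t*r²/(1 + r)² (U(r, t) = 9 + ((t*r + (2*r/(1 + r))²*t) + t) = 9 + ((r*t + (4*r²/(1 + r)²)*t) + t) = 9 + ((r*t + 4*t*r²/(1 + r)²) + t) = 9 + (t + r*t + 4*t*r²/(1 + r)²) = 9 + t + r*t + 4*t*r²/(1 + r)²)
(F(-26, U(2, 6)) - 488)² = ((9 + 6 + 2*6 + 4*6*2²/(1 + 2)²) - 488)² = ((9 + 6 + 12 + 4*6*4/3²) - 488)² = ((9 + 6 + 12 + 4*6*4*(⅑)) - 488)² = ((9 + 6 + 12 + 32/3) - 488)² = (113/3 - 488)² = (-1351/3)² = 1825201/9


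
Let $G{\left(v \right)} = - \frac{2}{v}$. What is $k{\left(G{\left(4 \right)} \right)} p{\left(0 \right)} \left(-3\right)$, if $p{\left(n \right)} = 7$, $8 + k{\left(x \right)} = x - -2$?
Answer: $\frac{273}{2} \approx 136.5$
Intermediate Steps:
$k{\left(x \right)} = -6 + x$ ($k{\left(x \right)} = -8 + \left(x - -2\right) = -8 + \left(x + 2\right) = -8 + \left(2 + x\right) = -6 + x$)
$k{\left(G{\left(4 \right)} \right)} p{\left(0 \right)} \left(-3\right) = \left(-6 - \frac{2}{4}\right) 7 \left(-3\right) = \left(-6 - \frac{1}{2}\right) 7 \left(-3\right) = \left(- \frac{13}{2}\right) 7 \left(-3\right) = \left(- \frac{91}{2}\right) \left(-3\right) = \frac{273}{2}$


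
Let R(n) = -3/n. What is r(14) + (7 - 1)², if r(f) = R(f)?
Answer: 501/14 ≈ 35.786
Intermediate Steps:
r(f) = -3/f
r(14) + (7 - 1)² = -3/14 + (7 - 1)² = -3*1/14 + 6² = -3/14 + 36 = 501/14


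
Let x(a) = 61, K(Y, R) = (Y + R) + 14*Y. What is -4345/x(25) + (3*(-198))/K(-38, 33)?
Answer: -765677/10919 ≈ -70.123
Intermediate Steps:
K(Y, R) = R + 15*Y (K(Y, R) = (R + Y) + 14*Y = R + 15*Y)
-4345/x(25) + (3*(-198))/K(-38, 33) = -4345/61 + (3*(-198))/(33 + 15*(-38)) = -4345*1/61 - 594/(33 - 570) = -4345/61 - 594/(-537) = -4345/61 - 594*(-1/537) = -4345/61 + 198/179 = -765677/10919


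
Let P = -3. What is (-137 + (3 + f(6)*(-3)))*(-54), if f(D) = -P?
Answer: 7722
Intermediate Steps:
f(D) = 3 (f(D) = -1*(-3) = 3)
(-137 + (3 + f(6)*(-3)))*(-54) = (-137 + (3 + 3*(-3)))*(-54) = (-137 + (3 - 9))*(-54) = (-137 - 6)*(-54) = -143*(-54) = 7722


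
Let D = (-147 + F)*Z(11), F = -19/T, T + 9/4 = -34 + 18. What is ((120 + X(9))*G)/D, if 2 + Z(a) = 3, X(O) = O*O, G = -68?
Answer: 997764/10655 ≈ 93.643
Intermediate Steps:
T = -73/4 (T = -9/4 + (-34 + 18) = -9/4 - 16 = -73/4 ≈ -18.250)
X(O) = O²
Z(a) = 1 (Z(a) = -2 + 3 = 1)
F = 76/73 (F = -19/(-73/4) = -19*(-4/73) = 76/73 ≈ 1.0411)
D = -10655/73 (D = (-147 + 76/73)*1 = -10655/73*1 = -10655/73 ≈ -145.96)
((120 + X(9))*G)/D = ((120 + 9²)*(-68))/(-10655/73) = ((120 + 81)*(-68))*(-73/10655) = (201*(-68))*(-73/10655) = -13668*(-73/10655) = 997764/10655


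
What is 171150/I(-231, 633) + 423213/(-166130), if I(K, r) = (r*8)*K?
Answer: -6232154113/2313526380 ≈ -2.6938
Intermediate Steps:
I(K, r) = 8*K*r (I(K, r) = (8*r)*K = 8*K*r)
171150/I(-231, 633) + 423213/(-166130) = 171150/((8*(-231)*633)) + 423213/(-166130) = 171150/(-1169784) + 423213*(-1/166130) = 171150*(-1/1169784) - 423213/166130 = -4075/27852 - 423213/166130 = -6232154113/2313526380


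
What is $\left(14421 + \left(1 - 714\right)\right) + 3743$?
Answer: $17451$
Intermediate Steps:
$\left(14421 + \left(1 - 714\right)\right) + 3743 = \left(14421 - 713\right) + 3743 = 13708 + 3743 = 17451$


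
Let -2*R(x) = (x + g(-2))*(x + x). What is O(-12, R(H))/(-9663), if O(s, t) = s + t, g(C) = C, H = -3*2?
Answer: 20/3221 ≈ 0.0062093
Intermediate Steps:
H = -6
R(x) = -x*(-2 + x) (R(x) = -(x - 2)*(x + x)/2 = -(-2 + x)*2*x/2 = -x*(-2 + x))
O(-12, R(H))/(-9663) = (-12 - 6*(2 - 1*(-6)))/(-9663) = (-12 - 6*(2 + 6))*(-1/9663) = (-12 - 6*8)*(-1/9663) = (-12 - 48)*(-1/9663) = -60*(-1/9663) = 20/3221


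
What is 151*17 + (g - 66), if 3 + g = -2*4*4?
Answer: 2466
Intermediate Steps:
g = -35 (g = -3 - 2*4*4 = -3 - 8*4 = -3 - 32 = -35)
151*17 + (g - 66) = 151*17 + (-35 - 66) = 2567 - 101 = 2466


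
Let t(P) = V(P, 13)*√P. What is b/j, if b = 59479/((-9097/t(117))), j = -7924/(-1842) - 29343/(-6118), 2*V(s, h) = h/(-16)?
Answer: 6535327748859*√13/7461638714288 ≈ 3.1579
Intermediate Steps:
V(s, h) = -h/32 (V(s, h) = (h/(-16))/2 = (h*(-1/16))/2 = (-h/16)/2 = -h/32)
t(P) = -13*√P/32 (t(P) = (-1/32*13)*√P = -13*√P/32)
j = 51264419/5634678 (j = -7924*(-1/1842) - 29343*(-1/6118) = 3962/921 + 29343/6118 = 51264419/5634678 ≈ 9.0980)
b = 2319681*√13/291104 (b = 59479/((-9097*(-32*√13/507))) = 59479/((-(-291104)*√13/507)) = 59479/((291104*√13/507)) = 59479*(39*√13/291104) = 2319681*√13/291104 ≈ 28.731)
b/j = (2319681*√13/291104)/(51264419/5634678) = (2319681*√13/291104)*(5634678/51264419) = 6535327748859*√13/7461638714288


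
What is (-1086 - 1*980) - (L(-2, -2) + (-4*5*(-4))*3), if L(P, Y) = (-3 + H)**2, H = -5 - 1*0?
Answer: -2370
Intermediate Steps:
H = -5 (H = -5 + 0 = -5)
L(P, Y) = 64 (L(P, Y) = (-3 - 5)**2 = (-8)**2 = 64)
(-1086 - 1*980) - (L(-2, -2) + (-4*5*(-4))*3) = (-1086 - 1*980) - (64 + (-4*5*(-4))*3) = (-1086 - 980) - (64 - 20*(-4)*3) = -2066 - (64 + 80*3) = -2066 - (64 + 240) = -2066 - 1*304 = -2066 - 304 = -2370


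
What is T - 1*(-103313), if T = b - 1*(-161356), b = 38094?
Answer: 302763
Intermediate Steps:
T = 199450 (T = 38094 - 1*(-161356) = 38094 + 161356 = 199450)
T - 1*(-103313) = 199450 - 1*(-103313) = 199450 + 103313 = 302763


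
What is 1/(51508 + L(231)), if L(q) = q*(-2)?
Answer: 1/51046 ≈ 1.9590e-5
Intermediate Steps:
L(q) = -2*q
1/(51508 + L(231)) = 1/(51508 - 2*231) = 1/(51508 - 462) = 1/51046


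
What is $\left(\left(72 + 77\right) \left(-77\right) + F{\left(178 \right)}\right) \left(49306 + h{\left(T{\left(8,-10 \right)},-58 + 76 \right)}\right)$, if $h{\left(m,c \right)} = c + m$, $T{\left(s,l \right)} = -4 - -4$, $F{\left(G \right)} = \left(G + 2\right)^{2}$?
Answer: $1032203348$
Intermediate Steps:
$F{\left(G \right)} = \left(2 + G\right)^{2}$
$T{\left(s,l \right)} = 0$ ($T{\left(s,l \right)} = -4 + 4 = 0$)
$\left(\left(72 + 77\right) \left(-77\right) + F{\left(178 \right)}\right) \left(49306 + h{\left(T{\left(8,-10 \right)},-58 + 76 \right)}\right) = \left(\left(72 + 77\right) \left(-77\right) + \left(2 + 178\right)^{2}\right) \left(49306 + \left(\left(-58 + 76\right) + 0\right)\right) = \left(149 \left(-77\right) + 180^{2}\right) \left(49306 + \left(18 + 0\right)\right) = \left(-11473 + 32400\right) \left(49306 + 18\right) = 20927 \cdot 49324 = 1032203348$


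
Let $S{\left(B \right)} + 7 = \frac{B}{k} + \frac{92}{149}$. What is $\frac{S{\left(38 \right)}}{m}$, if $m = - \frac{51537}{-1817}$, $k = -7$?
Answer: $- \frac{22383623}{53753091} \approx -0.41642$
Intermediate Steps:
$m = \frac{51537}{1817}$ ($m = \left(-51537\right) \left(- \frac{1}{1817}\right) = \frac{51537}{1817} \approx 28.364$)
$S{\left(B \right)} = - \frac{951}{149} - \frac{B}{7}$ ($S{\left(B \right)} = -7 + \left(\frac{B}{-7} + \frac{92}{149}\right) = -7 + \left(B \left(- \frac{1}{7}\right) + 92 \cdot \frac{1}{149}\right) = -7 - \left(- \frac{92}{149} + \frac{B}{7}\right) = - \frac{951}{149} - \frac{B}{7}$)
$\frac{S{\left(38 \right)}}{m} = \frac{- \frac{951}{149} - \frac{38}{7}}{\frac{51537}{1817}} = \left(- \frac{951}{149} - \frac{38}{7}\right) \frac{1817}{51537} = \left(- \frac{12319}{1043}\right) \frac{1817}{51537} = - \frac{22383623}{53753091}$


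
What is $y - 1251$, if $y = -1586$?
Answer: $-2837$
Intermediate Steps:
$y - 1251 = -1586 - 1251 = -2837$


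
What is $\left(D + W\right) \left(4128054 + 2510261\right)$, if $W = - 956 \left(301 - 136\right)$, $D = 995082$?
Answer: $5558539958730$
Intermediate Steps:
$W = -157740$ ($W = \left(-956\right) 165 = -157740$)
$\left(D + W\right) \left(4128054 + 2510261\right) = \left(995082 - 157740\right) \left(4128054 + 2510261\right) = 837342 \cdot 6638315 = 5558539958730$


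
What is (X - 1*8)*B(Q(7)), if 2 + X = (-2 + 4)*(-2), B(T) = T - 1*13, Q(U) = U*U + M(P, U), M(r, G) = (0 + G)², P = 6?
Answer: -1190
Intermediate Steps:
M(r, G) = G²
Q(U) = 2*U² (Q(U) = U*U + U² = U² + U² = 2*U²)
B(T) = -13 + T (B(T) = T - 13 = -13 + T)
X = -6 (X = -2 + (-2 + 4)*(-2) = -2 + 2*(-2) = -2 - 4 = -6)
(X - 1*8)*B(Q(7)) = (-6 - 1*8)*(-13 + 2*7²) = (-6 - 8)*(-13 + 2*49) = -14*(-13 + 98) = -14*85 = -1190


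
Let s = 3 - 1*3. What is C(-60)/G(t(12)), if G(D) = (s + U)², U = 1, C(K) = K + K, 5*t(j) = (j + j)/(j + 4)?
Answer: -120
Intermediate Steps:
t(j) = 2*j/(5*(4 + j)) (t(j) = ((j + j)/(j + 4))/5 = ((2*j)/(4 + j))/5 = (2*j/(4 + j))/5 = 2*j/(5*(4 + j)))
C(K) = 2*K
s = 0 (s = 3 - 3 = 0)
G(D) = 1 (G(D) = (0 + 1)² = 1² = 1)
C(-60)/G(t(12)) = (2*(-60))/1 = -120*1 = -120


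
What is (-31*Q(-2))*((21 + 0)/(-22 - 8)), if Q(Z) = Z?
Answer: -217/5 ≈ -43.400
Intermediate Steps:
(-31*Q(-2))*((21 + 0)/(-22 - 8)) = (-31*(-2))*((21 + 0)/(-22 - 8)) = 62*(21/(-30)) = 62*(21*(-1/30)) = 62*(-7/10) = -217/5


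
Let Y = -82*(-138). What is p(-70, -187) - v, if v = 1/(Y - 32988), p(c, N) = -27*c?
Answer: 40960081/21672 ≈ 1890.0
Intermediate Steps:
Y = 11316
v = -1/21672 (v = 1/(11316 - 32988) = 1/(-21672) = -1/21672 ≈ -4.6142e-5)
p(-70, -187) - v = -27*(-70) - 1*(-1/21672) = 1890 + 1/21672 = 40960081/21672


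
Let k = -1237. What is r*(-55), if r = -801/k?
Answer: -44055/1237 ≈ -35.614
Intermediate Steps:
r = 801/1237 (r = -801/(-1237) = -801*(-1/1237) = 801/1237 ≈ 0.64753)
r*(-55) = (801/1237)*(-55) = -44055/1237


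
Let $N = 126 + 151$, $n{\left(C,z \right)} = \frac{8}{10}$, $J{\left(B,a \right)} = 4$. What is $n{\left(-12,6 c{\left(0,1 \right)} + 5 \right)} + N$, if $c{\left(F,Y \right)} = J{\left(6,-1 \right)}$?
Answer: $\frac{1389}{5} \approx 277.8$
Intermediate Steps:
$c{\left(F,Y \right)} = 4$
$n{\left(C,z \right)} = \frac{4}{5}$ ($n{\left(C,z \right)} = 8 \cdot \frac{1}{10} = \frac{4}{5}$)
$N = 277$
$n{\left(-12,6 c{\left(0,1 \right)} + 5 \right)} + N = \frac{4}{5} + 277 = \frac{1389}{5}$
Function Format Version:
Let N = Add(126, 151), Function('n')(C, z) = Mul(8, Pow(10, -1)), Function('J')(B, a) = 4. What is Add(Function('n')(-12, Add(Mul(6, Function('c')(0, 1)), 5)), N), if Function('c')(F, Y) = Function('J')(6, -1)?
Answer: Rational(1389, 5) ≈ 277.80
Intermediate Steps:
Function('c')(F, Y) = 4
Function('n')(C, z) = Rational(4, 5) (Function('n')(C, z) = Mul(8, Rational(1, 10)) = Rational(4, 5))
N = 277
Add(Function('n')(-12, Add(Mul(6, Function('c')(0, 1)), 5)), N) = Add(Rational(4, 5), 277) = Rational(1389, 5)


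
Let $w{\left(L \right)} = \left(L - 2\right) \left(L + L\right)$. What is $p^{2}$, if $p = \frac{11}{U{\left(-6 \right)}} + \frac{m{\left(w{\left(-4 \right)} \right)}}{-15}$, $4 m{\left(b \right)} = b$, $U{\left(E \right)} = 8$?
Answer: $\frac{529}{1600} \approx 0.33063$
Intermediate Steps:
$w{\left(L \right)} = 2 L \left(-2 + L\right)$ ($w{\left(L \right)} = \left(-2 + L\right) 2 L = 2 L \left(-2 + L\right)$)
$m{\left(b \right)} = \frac{b}{4}$
$p = \frac{23}{40}$ ($p = \frac{11}{8} + \frac{\frac{1}{4} \cdot 2 \left(-4\right) \left(-2 - 4\right)}{-15} = 11 \cdot \frac{1}{8} + \frac{2 \left(-4\right) \left(-6\right)}{4} \left(- \frac{1}{15}\right) = \frac{11}{8} + \frac{1}{4} \cdot 48 \left(- \frac{1}{15}\right) = \frac{11}{8} + 12 \left(- \frac{1}{15}\right) = \frac{11}{8} - \frac{4}{5} = \frac{23}{40} \approx 0.575$)
$p^{2} = \left(\frac{23}{40}\right)^{2} = \frac{529}{1600}$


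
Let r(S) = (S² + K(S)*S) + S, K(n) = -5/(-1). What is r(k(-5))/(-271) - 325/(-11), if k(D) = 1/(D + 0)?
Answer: 2202194/74525 ≈ 29.550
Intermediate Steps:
k(D) = 1/D
K(n) = 5 (K(n) = -5*(-1) = 5)
r(S) = S² + 6*S (r(S) = (S² + 5*S) + S = S² + 6*S)
r(k(-5))/(-271) - 325/(-11) = ((6 + 1/(-5))/(-5))/(-271) - 325/(-11) = -(6 - ⅕)/5*(-1/271) - 325*(-1/11) = -⅕*29/5*(-1/271) + 325/11 = -29/25*(-1/271) + 325/11 = 29/6775 + 325/11 = 2202194/74525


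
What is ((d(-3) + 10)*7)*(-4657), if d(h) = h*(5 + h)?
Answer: -130396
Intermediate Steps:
((d(-3) + 10)*7)*(-4657) = ((-3*(5 - 3) + 10)*7)*(-4657) = ((-3*2 + 10)*7)*(-4657) = ((-6 + 10)*7)*(-4657) = (4*7)*(-4657) = 28*(-4657) = -130396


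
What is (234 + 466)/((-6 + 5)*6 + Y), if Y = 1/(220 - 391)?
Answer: -119700/1027 ≈ -116.55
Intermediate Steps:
Y = -1/171 (Y = 1/(-171) = -1/171 ≈ -0.0058480)
(234 + 466)/((-6 + 5)*6 + Y) = (234 + 466)/((-6 + 5)*6 - 1/171) = 700/(-1*6 - 1/171) = 700/(-6 - 1/171) = 700/(-1027/171) = 700*(-171/1027) = -119700/1027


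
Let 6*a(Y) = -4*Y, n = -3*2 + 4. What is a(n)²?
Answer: 16/9 ≈ 1.7778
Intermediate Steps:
n = -2 (n = -6 + 4 = -2)
a(Y) = -2*Y/3 (a(Y) = (-4*Y)/6 = -2*Y/3)
a(n)² = (-⅔*(-2))² = (4/3)² = 16/9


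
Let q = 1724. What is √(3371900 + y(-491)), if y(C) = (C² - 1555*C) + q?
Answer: √4378210 ≈ 2092.4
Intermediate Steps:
y(C) = 1724 + C² - 1555*C (y(C) = (C² - 1555*C) + 1724 = 1724 + C² - 1555*C)
√(3371900 + y(-491)) = √(3371900 + (1724 + (-491)² - 1555*(-491))) = √(3371900 + (1724 + 241081 + 763505)) = √(3371900 + 1006310) = √4378210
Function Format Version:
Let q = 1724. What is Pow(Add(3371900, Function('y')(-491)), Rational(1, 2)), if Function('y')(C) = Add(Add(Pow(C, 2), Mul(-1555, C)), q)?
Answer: Pow(4378210, Rational(1, 2)) ≈ 2092.4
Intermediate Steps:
Function('y')(C) = Add(1724, Pow(C, 2), Mul(-1555, C)) (Function('y')(C) = Add(Add(Pow(C, 2), Mul(-1555, C)), 1724) = Add(1724, Pow(C, 2), Mul(-1555, C)))
Pow(Add(3371900, Function('y')(-491)), Rational(1, 2)) = Pow(Add(3371900, Add(1724, Pow(-491, 2), Mul(-1555, -491))), Rational(1, 2)) = Pow(Add(3371900, Add(1724, 241081, 763505)), Rational(1, 2)) = Pow(Add(3371900, 1006310), Rational(1, 2)) = Pow(4378210, Rational(1, 2))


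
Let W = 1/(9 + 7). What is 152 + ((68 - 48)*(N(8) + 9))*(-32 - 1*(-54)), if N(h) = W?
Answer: 8279/2 ≈ 4139.5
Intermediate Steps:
W = 1/16 ≈ 0.062500
N(h) = 1/16
152 + ((68 - 48)*(N(8) + 9))*(-32 - 1*(-54)) = 152 + ((68 - 48)*(1/16 + 9))*(-32 - 1*(-54)) = 152 + (20*(145/16))*(-32 + 54) = 152 + (725/4)*22 = 152 + 7975/2 = 8279/2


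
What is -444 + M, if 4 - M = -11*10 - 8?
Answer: -322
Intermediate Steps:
M = 122 (M = 4 - (-11*10 - 8) = 4 - (-110 - 8) = 4 - 1*(-118) = 4 + 118 = 122)
-444 + M = -444 + 122 = -322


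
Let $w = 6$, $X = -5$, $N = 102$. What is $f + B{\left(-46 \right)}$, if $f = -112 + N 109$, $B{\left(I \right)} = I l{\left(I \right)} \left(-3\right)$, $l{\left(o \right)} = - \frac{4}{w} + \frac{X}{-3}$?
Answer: $11144$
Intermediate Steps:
$l{\left(o \right)} = 1$ ($l{\left(o \right)} = - \frac{4}{6} - \frac{5}{-3} = \left(-4\right) \frac{1}{6} - - \frac{5}{3} = - \frac{2}{3} + \frac{5}{3} = 1$)
$B{\left(I \right)} = - 3 I$ ($B{\left(I \right)} = I 1 \left(-3\right) = I \left(-3\right) = - 3 I$)
$f = 11006$ ($f = -112 + 102 \cdot 109 = -112 + 11118 = 11006$)
$f + B{\left(-46 \right)} = 11006 - -138 = 11006 + 138 = 11144$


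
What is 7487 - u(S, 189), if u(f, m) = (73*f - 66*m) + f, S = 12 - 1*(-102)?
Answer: 11525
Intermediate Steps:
S = 114 (S = 12 + 102 = 114)
u(f, m) = -66*m + 74*f (u(f, m) = (-66*m + 73*f) + f = -66*m + 74*f)
7487 - u(S, 189) = 7487 - (-66*189 + 74*114) = 7487 - (-12474 + 8436) = 7487 - 1*(-4038) = 7487 + 4038 = 11525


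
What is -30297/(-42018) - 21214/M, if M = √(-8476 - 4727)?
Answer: 10099/14006 + 21214*I*√163/1467 ≈ 0.72105 + 184.62*I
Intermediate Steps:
M = 9*I*√163 (M = √(-13203) = 9*I*√163 ≈ 114.9*I)
-30297/(-42018) - 21214/M = -30297/(-42018) - 21214*(-I*√163/1467) = -30297*(-1/42018) - (-21214)*I*√163/1467 = 10099/14006 + 21214*I*√163/1467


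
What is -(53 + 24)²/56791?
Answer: -121/1159 ≈ -0.10440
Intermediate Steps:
-(53 + 24)²/56791 = -77²/56791 = -5929/56791 = -1*121/1159 = -121/1159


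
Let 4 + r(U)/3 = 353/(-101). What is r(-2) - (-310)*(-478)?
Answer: -14968451/101 ≈ -1.4820e+5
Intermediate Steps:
r(U) = -2271/101 (r(U) = -12 + 3*(353/(-101)) = -12 + 3*(353*(-1/101)) = -12 + 3*(-353/101) = -12 - 1059/101 = -2271/101)
r(-2) - (-310)*(-478) = -2271/101 - (-310)*(-478) = -2271/101 - 1*148180 = -2271/101 - 148180 = -14968451/101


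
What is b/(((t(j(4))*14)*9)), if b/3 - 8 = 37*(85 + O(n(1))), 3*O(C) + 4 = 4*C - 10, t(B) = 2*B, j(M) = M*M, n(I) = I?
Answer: 9089/4032 ≈ 2.2542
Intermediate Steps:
j(M) = M**2
O(C) = -14/3 + 4*C/3 (O(C) = -4/3 + (4*C - 10)/3 = -4/3 + (-10 + 4*C)/3 = -4/3 + (-10/3 + 4*C/3) = -14/3 + 4*C/3)
b = 9089 (b = 24 + 3*(37*(85 + (-14/3 + (4/3)*1))) = 24 + 3*(37*(85 + (-14/3 + 4/3))) = 24 + 3*(37*(85 - 10/3)) = 24 + 3*(37*(245/3)) = 24 + 3*(9065/3) = 24 + 9065 = 9089)
b/(((t(j(4))*14)*9)) = 9089/((((2*4**2)*14)*9)) = 9089/((((2*16)*14)*9)) = 9089/(((32*14)*9)) = 9089/((448*9)) = 9089/4032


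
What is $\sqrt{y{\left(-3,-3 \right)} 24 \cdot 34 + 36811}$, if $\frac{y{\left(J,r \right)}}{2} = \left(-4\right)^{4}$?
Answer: $\sqrt{454603} \approx 674.24$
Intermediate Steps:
$y{\left(J,r \right)} = 512$ ($y{\left(J,r \right)} = 2 \left(-4\right)^{4} = 2 \cdot 256 = 512$)
$\sqrt{y{\left(-3,-3 \right)} 24 \cdot 34 + 36811} = \sqrt{512 \cdot 24 \cdot 34 + 36811} = \sqrt{12288 \cdot 34 + 36811} = \sqrt{417792 + 36811} = \sqrt{454603}$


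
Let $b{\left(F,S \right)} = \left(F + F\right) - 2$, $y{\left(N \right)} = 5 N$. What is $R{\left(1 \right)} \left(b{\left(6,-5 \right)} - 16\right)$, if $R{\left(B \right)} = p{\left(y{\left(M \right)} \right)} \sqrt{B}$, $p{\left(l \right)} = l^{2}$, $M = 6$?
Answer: $-5400$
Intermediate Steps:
$b{\left(F,S \right)} = -2 + 2 F$ ($b{\left(F,S \right)} = 2 F - 2 = -2 + 2 F$)
$R{\left(B \right)} = 900 \sqrt{B}$ ($R{\left(B \right)} = \left(5 \cdot 6\right)^{2} \sqrt{B} = 30^{2} \sqrt{B} = 900 \sqrt{B}$)
$R{\left(1 \right)} \left(b{\left(6,-5 \right)} - 16\right) = 900 \sqrt{1} \left(\left(-2 + 2 \cdot 6\right) - 16\right) = 900 \cdot 1 \left(\left(-2 + 12\right) - 16\right) = 900 \left(10 - 16\right) = 900 \left(-6\right) = -5400$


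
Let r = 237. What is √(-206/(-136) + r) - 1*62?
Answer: -62 + 7*√5627/34 ≈ -46.556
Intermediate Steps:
√(-206/(-136) + r) - 1*62 = √(-206/(-136) + 237) - 1*62 = √(-206*(-1/136) + 237) - 62 = √(103/68 + 237) - 62 = √(16219/68) - 62 = 7*√5627/34 - 62 = -62 + 7*√5627/34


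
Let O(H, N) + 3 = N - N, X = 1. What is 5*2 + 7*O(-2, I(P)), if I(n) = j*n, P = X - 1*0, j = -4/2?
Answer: -11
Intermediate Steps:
j = -2 (j = -4*½ = -2)
P = 1 (P = 1 - 1*0 = 1 + 0 = 1)
I(n) = -2*n
O(H, N) = -3 (O(H, N) = -3 + (N - N) = -3 + 0 = -3)
5*2 + 7*O(-2, I(P)) = 5*2 + 7*(-3) = 10 - 21 = -11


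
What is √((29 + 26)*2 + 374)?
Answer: 22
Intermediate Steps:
√((29 + 26)*2 + 374) = √(55*2 + 374) = √(110 + 374) = √484 = 22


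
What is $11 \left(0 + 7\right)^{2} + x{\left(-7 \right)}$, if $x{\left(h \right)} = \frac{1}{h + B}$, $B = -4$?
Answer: $\frac{5928}{11} \approx 538.91$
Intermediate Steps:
$x{\left(h \right)} = \frac{1}{-4 + h}$ ($x{\left(h \right)} = \frac{1}{h - 4} = \frac{1}{-4 + h}$)
$11 \left(0 + 7\right)^{2} + x{\left(-7 \right)} = 11 \left(0 + 7\right)^{2} + \frac{1}{-4 - 7} = 11 \cdot 7^{2} + \frac{1}{-11} = 11 \cdot 49 - \frac{1}{11} = 539 - \frac{1}{11} = \frac{5928}{11}$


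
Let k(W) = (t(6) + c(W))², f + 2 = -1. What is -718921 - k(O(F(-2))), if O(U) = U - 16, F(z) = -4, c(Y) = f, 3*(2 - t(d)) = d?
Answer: -718930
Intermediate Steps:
f = -3 (f = -2 - 1 = -3)
t(d) = 2 - d/3
c(Y) = -3
O(U) = -16 + U
k(W) = 9 (k(W) = ((2 - ⅓*6) - 3)² = ((2 - 2) - 3)² = (0 - 3)² = (-3)² = 9)
-718921 - k(O(F(-2))) = -718921 - 1*9 = -718921 - 9 = -718930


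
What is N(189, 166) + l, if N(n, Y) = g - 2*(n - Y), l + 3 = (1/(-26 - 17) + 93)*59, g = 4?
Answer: 233947/43 ≈ 5440.6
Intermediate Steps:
l = 235753/43 (l = -3 + (1/(-26 - 17) + 93)*59 = -3 + (1/(-43) + 93)*59 = -3 + (-1/43 + 93)*59 = -3 + (3998/43)*59 = -3 + 235882/43 = 235753/43 ≈ 5482.6)
N(n, Y) = 4 - 2*n + 2*Y (N(n, Y) = 4 - 2*(n - Y) = 4 + (-2*n + 2*Y) = 4 - 2*n + 2*Y)
N(189, 166) + l = (4 - 2*189 + 2*166) + 235753/43 = (4 - 378 + 332) + 235753/43 = -42 + 235753/43 = 233947/43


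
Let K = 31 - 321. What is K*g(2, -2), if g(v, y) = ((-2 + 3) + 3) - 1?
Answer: -870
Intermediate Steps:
g(v, y) = 3 (g(v, y) = (1 + 3) - 1 = 4 - 1 = 3)
K = -290
K*g(2, -2) = -290*3 = -870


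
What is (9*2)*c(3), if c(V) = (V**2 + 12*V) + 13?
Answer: 1044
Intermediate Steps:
c(V) = 13 + V**2 + 12*V
(9*2)*c(3) = (9*2)*(13 + 3**2 + 12*3) = 18*(13 + 9 + 36) = 18*58 = 1044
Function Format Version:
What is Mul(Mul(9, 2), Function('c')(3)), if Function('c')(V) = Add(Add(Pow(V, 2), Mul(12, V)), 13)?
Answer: 1044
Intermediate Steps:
Function('c')(V) = Add(13, Pow(V, 2), Mul(12, V))
Mul(Mul(9, 2), Function('c')(3)) = Mul(Mul(9, 2), Add(13, Pow(3, 2), Mul(12, 3))) = Mul(18, Add(13, 9, 36)) = Mul(18, 58) = 1044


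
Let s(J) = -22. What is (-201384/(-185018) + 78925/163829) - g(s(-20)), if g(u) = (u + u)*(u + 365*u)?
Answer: -5369443595856275/15155656961 ≈ -3.5429e+5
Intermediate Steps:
g(u) = 732*u² (g(u) = (2*u)*(366*u) = 732*u²)
(-201384/(-185018) + 78925/163829) - g(s(-20)) = (-201384/(-185018) + 78925/163829) - 732*(-22)² = (-201384*(-1/185018) + 78925*(1/163829)) - 732*484 = (100692/92509 + 78925/163829) - 1*354288 = 23797542493/15155656961 - 354288 = -5369443595856275/15155656961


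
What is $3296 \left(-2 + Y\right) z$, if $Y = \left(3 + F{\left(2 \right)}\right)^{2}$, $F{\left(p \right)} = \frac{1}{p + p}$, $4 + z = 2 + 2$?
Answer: $0$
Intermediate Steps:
$z = 0$ ($z = -4 + \left(2 + 2\right) = -4 + 4 = 0$)
$F{\left(p \right)} = \frac{1}{2 p}$
$Y = \frac{169}{16}$ ($Y = \left(3 + \frac{1}{2 \cdot 2}\right)^{2} = \left(3 + \frac{1}{2} \cdot \frac{1}{2}\right)^{2} = \left(3 + \frac{1}{4}\right)^{2} = \left(\frac{13}{4}\right)^{2} = \frac{169}{16} \approx 10.563$)
$3296 \left(-2 + Y\right) z = 3296 \left(-2 + \frac{169}{16}\right) 0 = 3296 \cdot \frac{137}{16} \cdot 0 = 3296 \cdot 0 = 0$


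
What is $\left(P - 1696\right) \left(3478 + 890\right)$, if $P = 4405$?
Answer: $11832912$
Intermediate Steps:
$\left(P - 1696\right) \left(3478 + 890\right) = \left(4405 - 1696\right) \left(3478 + 890\right) = 2709 \cdot 4368 = 11832912$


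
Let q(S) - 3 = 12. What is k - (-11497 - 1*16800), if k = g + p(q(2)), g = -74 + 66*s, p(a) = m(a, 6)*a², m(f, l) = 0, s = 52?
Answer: 31655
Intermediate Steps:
q(S) = 15 (q(S) = 3 + 12 = 15)
p(a) = 0 (p(a) = 0*a² = 0)
g = 3358 (g = -74 + 66*52 = -74 + 3432 = 3358)
k = 3358 (k = 3358 + 0 = 3358)
k - (-11497 - 1*16800) = 3358 - (-11497 - 1*16800) = 3358 - (-11497 - 16800) = 3358 - 1*(-28297) = 3358 + 28297 = 31655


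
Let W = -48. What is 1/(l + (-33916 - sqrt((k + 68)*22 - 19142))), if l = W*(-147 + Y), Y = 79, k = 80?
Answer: I/(-30652*I + 13*sqrt(94)) ≈ -3.2624e-5 + 1.3415e-7*I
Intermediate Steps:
l = 3264 (l = -48*(-147 + 79) = -48*(-68) = 3264)
1/(l + (-33916 - sqrt((k + 68)*22 - 19142))) = 1/(3264 + (-33916 - sqrt((80 + 68)*22 - 19142))) = 1/(3264 + (-33916 - sqrt(148*22 - 19142))) = 1/(3264 + (-33916 - sqrt(3256 - 19142))) = 1/(3264 + (-33916 - sqrt(-15886))) = 1/(3264 + (-33916 - 13*I*sqrt(94))) = 1/(-30652 - 13*I*sqrt(94))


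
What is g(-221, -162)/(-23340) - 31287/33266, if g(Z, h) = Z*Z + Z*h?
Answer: -1772986309/388214220 ≈ -4.5670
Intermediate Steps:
g(Z, h) = Z² + Z*h
g(-221, -162)/(-23340) - 31287/33266 = -221*(-221 - 162)/(-23340) - 31287/33266 = -221*(-383)*(-1/23340) - 31287*1/33266 = 84643*(-1/23340) - 31287/33266 = -84643/23340 - 31287/33266 = -1772986309/388214220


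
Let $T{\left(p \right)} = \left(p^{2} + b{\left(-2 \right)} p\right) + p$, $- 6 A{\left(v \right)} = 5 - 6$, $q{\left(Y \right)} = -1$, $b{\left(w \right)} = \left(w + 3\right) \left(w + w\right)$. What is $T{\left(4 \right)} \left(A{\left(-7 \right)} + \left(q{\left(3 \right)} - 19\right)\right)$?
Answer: $- \frac{238}{3} \approx -79.333$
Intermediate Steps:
$b{\left(w \right)} = 2 w \left(3 + w\right)$ ($b{\left(w \right)} = \left(3 + w\right) 2 w = 2 w \left(3 + w\right)$)
$A{\left(v \right)} = \frac{1}{6}$ ($A{\left(v \right)} = - \frac{5 - 6}{6} = \left(- \frac{1}{6}\right) \left(-1\right) = \frac{1}{6}$)
$T{\left(p \right)} = p^{2} - 3 p$ ($T{\left(p \right)} = \left(p^{2} + 2 \left(-2\right) \left(3 - 2\right) p\right) + p = \left(p^{2} + 2 \left(-2\right) 1 p\right) + p = \left(p^{2} - 4 p\right) + p = p^{2} - 3 p$)
$T{\left(4 \right)} \left(A{\left(-7 \right)} + \left(q{\left(3 \right)} - 19\right)\right) = 4 \left(-3 + 4\right) \left(\frac{1}{6} - 20\right) = 4 \cdot 1 \left(\frac{1}{6} - 20\right) = 4 \left(- \frac{119}{6}\right) = - \frac{238}{3}$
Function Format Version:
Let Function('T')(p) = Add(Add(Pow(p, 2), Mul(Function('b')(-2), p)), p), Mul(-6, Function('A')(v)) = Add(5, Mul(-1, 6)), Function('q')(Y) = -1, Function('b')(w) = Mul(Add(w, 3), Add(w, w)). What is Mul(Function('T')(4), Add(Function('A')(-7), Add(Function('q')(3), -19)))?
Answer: Rational(-238, 3) ≈ -79.333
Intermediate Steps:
Function('b')(w) = Mul(2, w, Add(3, w)) (Function('b')(w) = Mul(Add(3, w), Mul(2, w)) = Mul(2, w, Add(3, w)))
Function('A')(v) = Rational(1, 6) (Function('A')(v) = Mul(Rational(-1, 6), Add(5, Mul(-1, 6))) = Mul(Rational(-1, 6), Add(5, -6)) = Mul(Rational(-1, 6), -1) = Rational(1, 6))
Function('T')(p) = Add(Pow(p, 2), Mul(-3, p)) (Function('T')(p) = Add(Add(Pow(p, 2), Mul(Mul(2, -2, Add(3, -2)), p)), p) = Add(Add(Pow(p, 2), Mul(Mul(2, -2, 1), p)), p) = Add(Add(Pow(p, 2), Mul(-4, p)), p) = Add(Pow(p, 2), Mul(-3, p)))
Mul(Function('T')(4), Add(Function('A')(-7), Add(Function('q')(3), -19))) = Mul(Mul(4, Add(-3, 4)), Add(Rational(1, 6), Add(-1, -19))) = Mul(Mul(4, 1), Add(Rational(1, 6), -20)) = Mul(4, Rational(-119, 6)) = Rational(-238, 3)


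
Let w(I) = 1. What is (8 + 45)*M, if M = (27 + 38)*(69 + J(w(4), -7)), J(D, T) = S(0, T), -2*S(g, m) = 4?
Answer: 230815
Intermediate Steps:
S(g, m) = -2 (S(g, m) = -½*4 = -2)
J(D, T) = -2
M = 4355 (M = (27 + 38)*(69 - 2) = 65*67 = 4355)
(8 + 45)*M = (8 + 45)*4355 = 53*4355 = 230815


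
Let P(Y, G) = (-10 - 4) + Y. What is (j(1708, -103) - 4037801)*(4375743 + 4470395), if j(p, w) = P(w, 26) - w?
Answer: -35719068708470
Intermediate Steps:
P(Y, G) = -14 + Y
j(p, w) = -14 (j(p, w) = (-14 + w) - w = -14)
(j(1708, -103) - 4037801)*(4375743 + 4470395) = (-14 - 4037801)*(4375743 + 4470395) = -4037815*8846138 = -35719068708470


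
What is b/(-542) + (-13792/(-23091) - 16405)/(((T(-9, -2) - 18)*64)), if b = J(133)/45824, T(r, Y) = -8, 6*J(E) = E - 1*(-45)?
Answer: 136870904847/13883663872 ≈ 9.8584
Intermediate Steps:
J(E) = 15/2 + E/6 (J(E) = (E - 1*(-45))/6 = (E + 45)/6 = (45 + E)/6 = 15/2 + E/6)
b = 89/137472 (b = (15/2 + (1/6)*133)/45824 = (15/2 + 133/6)*(1/45824) = (89/3)*(1/45824) = 89/137472 ≈ 0.00064740)
b/(-542) + (-13792/(-23091) - 16405)/(((T(-9, -2) - 18)*64)) = (89/137472)/(-542) + (-13792/(-23091) - 16405)/(((-8 - 18)*64)) = (89/137472)*(-1/542) + (-13792*(-1/23091) - 16405)/((-26*64)) = -89/74509824 + (13792/23091 - 16405)/(-1664) = -89/74509824 - 378794063/23091*(-1/1664) = -89/74509824 + 378794063/38423424 = 136870904847/13883663872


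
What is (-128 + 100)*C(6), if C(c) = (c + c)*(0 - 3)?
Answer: 1008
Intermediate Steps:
C(c) = -6*c (C(c) = (2*c)*(-3) = -6*c)
(-128 + 100)*C(6) = (-128 + 100)*(-6*6) = -28*(-36) = 1008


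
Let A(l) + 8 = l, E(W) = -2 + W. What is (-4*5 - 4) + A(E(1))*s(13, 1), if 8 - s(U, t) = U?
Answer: 21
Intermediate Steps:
s(U, t) = 8 - U
A(l) = -8 + l
(-4*5 - 4) + A(E(1))*s(13, 1) = (-4*5 - 4) + (-8 + (-2 + 1))*(8 - 1*13) = (-20 - 4) + (-8 - 1)*(8 - 13) = -24 - 9*(-5) = -24 + 45 = 21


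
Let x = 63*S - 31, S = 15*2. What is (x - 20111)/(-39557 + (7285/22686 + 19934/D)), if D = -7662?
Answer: 58751204616/127337025307 ≈ 0.46138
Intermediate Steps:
S = 30
x = 1859 (x = 63*30 - 31 = 1890 - 31 = 1859)
(x - 20111)/(-39557 + (7285/22686 + 19934/D)) = (1859 - 20111)/(-39557 + (7285/22686 + 19934/(-7662))) = -18252/(-39557 + (7285*(1/22686) + 19934*(-1/7662))) = -18252/(-39557 + (7285/22686 - 9967/3831)) = -18252/(-39557 - 22022503/9656674) = -18252/(-382011075921/9656674) = -18252*(-9656674/382011075921) = 58751204616/127337025307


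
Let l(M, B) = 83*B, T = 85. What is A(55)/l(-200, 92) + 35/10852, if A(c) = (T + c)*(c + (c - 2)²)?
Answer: 1087871295/20716468 ≈ 52.512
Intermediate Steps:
A(c) = (85 + c)*(c + (-2 + c)²) (A(c) = (85 + c)*(c + (c - 2)²) = (85 + c)*(c + (-2 + c)²))
A(55)/l(-200, 92) + 35/10852 = (340 + 55³ - 251*55 + 82*55²)/((83*92)) + 35/10852 = (340 + 166375 - 13805 + 82*3025)/7636 + 35*(1/10852) = (340 + 166375 - 13805 + 248050)*(1/7636) + 35/10852 = 400960*(1/7636) + 35/10852 = 100240/1909 + 35/10852 = 1087871295/20716468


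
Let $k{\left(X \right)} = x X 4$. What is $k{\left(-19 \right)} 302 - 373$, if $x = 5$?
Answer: $-115133$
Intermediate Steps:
$k{\left(X \right)} = 20 X$ ($k{\left(X \right)} = 5 X 4 = 20 X$)
$k{\left(-19 \right)} 302 - 373 = 20 \left(-19\right) 302 - 373 = \left(-380\right) 302 - 373 = -114760 - 373 = -115133$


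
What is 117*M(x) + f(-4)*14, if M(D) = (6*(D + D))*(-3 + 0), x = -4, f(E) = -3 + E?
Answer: 16750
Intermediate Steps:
M(D) = -36*D (M(D) = (6*(2*D))*(-3) = (12*D)*(-3) = -36*D)
117*M(x) + f(-4)*14 = 117*(-36*(-4)) + (-3 - 4)*14 = 117*144 - 7*14 = 16848 - 98 = 16750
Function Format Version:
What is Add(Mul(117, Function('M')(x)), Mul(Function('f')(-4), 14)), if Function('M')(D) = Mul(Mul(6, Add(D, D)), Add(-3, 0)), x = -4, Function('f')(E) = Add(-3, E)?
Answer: 16750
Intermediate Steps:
Function('M')(D) = Mul(-36, D) (Function('M')(D) = Mul(Mul(6, Mul(2, D)), -3) = Mul(Mul(12, D), -3) = Mul(-36, D))
Add(Mul(117, Function('M')(x)), Mul(Function('f')(-4), 14)) = Add(Mul(117, Mul(-36, -4)), Mul(Add(-3, -4), 14)) = Add(Mul(117, 144), Mul(-7, 14)) = Add(16848, -98) = 16750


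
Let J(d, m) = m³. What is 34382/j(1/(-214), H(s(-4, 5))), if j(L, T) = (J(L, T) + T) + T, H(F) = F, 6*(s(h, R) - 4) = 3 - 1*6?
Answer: 275056/399 ≈ 689.36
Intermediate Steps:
s(h, R) = 7/2 (s(h, R) = 4 + (3 - 1*6)/6 = 4 + (3 - 6)/6 = 4 + (⅙)*(-3) = 4 - ½ = 7/2)
j(L, T) = T³ + 2*T (j(L, T) = (T³ + T) + T = (T + T³) + T = T³ + 2*T)
34382/j(1/(-214), H(s(-4, 5))) = 34382/((7*(2 + (7/2)²)/2)) = 34382/((7*(2 + 49/4)/2)) = 34382/(((7/2)*(57/4))) = 34382/(399/8) = 34382*(8/399) = 275056/399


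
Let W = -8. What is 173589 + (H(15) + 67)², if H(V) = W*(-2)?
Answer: 180478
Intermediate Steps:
H(V) = 16 (H(V) = -8*(-2) = 16)
173589 + (H(15) + 67)² = 173589 + (16 + 67)² = 173589 + 83² = 173589 + 6889 = 180478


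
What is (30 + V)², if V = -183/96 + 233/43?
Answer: 2126408769/1893376 ≈ 1123.1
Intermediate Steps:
V = 4833/1376 (V = -183*1/96 + 233*(1/43) = -61/32 + 233/43 = 4833/1376 ≈ 3.5124)
(30 + V)² = (30 + 4833/1376)² = (46113/1376)² = 2126408769/1893376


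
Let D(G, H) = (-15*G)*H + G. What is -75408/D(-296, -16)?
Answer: 9426/8917 ≈ 1.0571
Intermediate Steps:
D(G, H) = G - 15*G*H (D(G, H) = -15*G*H + G = G - 15*G*H)
-75408/D(-296, -16) = -75408*(-1/(296*(1 - 15*(-16)))) = -75408*(-1/(296*(1 + 240))) = -75408/((-296*241)) = -75408/(-71336) = -75408*(-1/71336) = 9426/8917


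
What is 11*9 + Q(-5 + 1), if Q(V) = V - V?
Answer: 99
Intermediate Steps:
Q(V) = 0
11*9 + Q(-5 + 1) = 11*9 + 0 = 99 + 0 = 99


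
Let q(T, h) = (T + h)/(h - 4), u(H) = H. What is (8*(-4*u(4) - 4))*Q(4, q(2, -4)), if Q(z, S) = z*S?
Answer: -160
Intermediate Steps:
q(T, h) = (T + h)/(-4 + h)
Q(z, S) = S*z
(8*(-4*u(4) - 4))*Q(4, q(2, -4)) = (8*(-4*4 - 4))*(((2 - 4)/(-4 - 4))*4) = (8*(-16 - 4))*((-2/(-8))*4) = (8*(-20))*(-1/8*(-2)*4) = -40*4 = -160*1 = -160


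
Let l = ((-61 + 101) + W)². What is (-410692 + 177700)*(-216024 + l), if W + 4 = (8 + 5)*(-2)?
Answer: 50308564608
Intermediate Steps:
W = -30 (W = -4 + (8 + 5)*(-2) = -4 + 13*(-2) = -4 - 26 = -30)
l = 100 (l = ((-61 + 101) - 30)² = (40 - 30)² = 10² = 100)
(-410692 + 177700)*(-216024 + l) = (-410692 + 177700)*(-216024 + 100) = -232992*(-215924) = 50308564608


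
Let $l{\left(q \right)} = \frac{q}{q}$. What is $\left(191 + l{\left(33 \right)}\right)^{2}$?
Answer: $36864$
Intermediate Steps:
$l{\left(q \right)} = 1$
$\left(191 + l{\left(33 \right)}\right)^{2} = \left(191 + 1\right)^{2} = 192^{2} = 36864$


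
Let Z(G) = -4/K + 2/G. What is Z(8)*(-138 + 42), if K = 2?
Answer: 168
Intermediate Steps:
Z(G) = -2 + 2/G (Z(G) = -4/2 + 2/G = -4*1/2 + 2/G = -2 + 2/G)
Z(8)*(-138 + 42) = (-2 + 2/8)*(-138 + 42) = (-2 + 2*(1/8))*(-96) = (-2 + 1/4)*(-96) = -7/4*(-96) = 168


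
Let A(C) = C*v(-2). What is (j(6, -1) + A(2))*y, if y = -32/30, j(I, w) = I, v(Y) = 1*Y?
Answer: -32/15 ≈ -2.1333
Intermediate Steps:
v(Y) = Y
A(C) = -2*C (A(C) = C*(-2) = -2*C)
y = -16/15 (y = -32*1/30 = -16/15 ≈ -1.0667)
(j(6, -1) + A(2))*y = (6 - 2*2)*(-16/15) = (6 - 4)*(-16/15) = 2*(-16/15) = -32/15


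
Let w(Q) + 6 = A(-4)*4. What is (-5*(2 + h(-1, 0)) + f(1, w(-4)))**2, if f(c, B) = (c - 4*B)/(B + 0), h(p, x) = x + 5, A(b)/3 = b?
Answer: 4439449/2916 ≈ 1522.4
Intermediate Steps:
A(b) = 3*b
h(p, x) = 5 + x
w(Q) = -54 (w(Q) = -6 + (3*(-4))*4 = -6 - 12*4 = -6 - 48 = -54)
f(c, B) = (c - 4*B)/B
(-5*(2 + h(-1, 0)) + f(1, w(-4)))**2 = (-5*(2 + (5 + 0)) + (-4 + 1/(-54)))**2 = (-5*(2 + 5) + (-4 + 1*(-1/54)))**2 = (-5*7 + (-4 - 1/54))**2 = (-35 - 217/54)**2 = (-2107/54)**2 = 4439449/2916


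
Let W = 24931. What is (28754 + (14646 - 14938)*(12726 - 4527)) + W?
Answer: -2340423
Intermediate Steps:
(28754 + (14646 - 14938)*(12726 - 4527)) + W = (28754 + (14646 - 14938)*(12726 - 4527)) + 24931 = (28754 - 292*8199) + 24931 = (28754 - 2394108) + 24931 = -2365354 + 24931 = -2340423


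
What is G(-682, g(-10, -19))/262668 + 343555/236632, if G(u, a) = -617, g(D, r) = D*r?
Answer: 22523725699/15538913544 ≈ 1.4495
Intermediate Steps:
G(-682, g(-10, -19))/262668 + 343555/236632 = -617/262668 + 343555/236632 = 22523725699/15538913544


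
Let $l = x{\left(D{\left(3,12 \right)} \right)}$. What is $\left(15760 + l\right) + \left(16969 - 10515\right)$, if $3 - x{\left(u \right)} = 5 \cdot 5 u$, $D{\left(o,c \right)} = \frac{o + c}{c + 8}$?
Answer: $\frac{88793}{4} \approx 22198.0$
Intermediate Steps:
$D{\left(o,c \right)} = \frac{c + o}{8 + c}$
$x{\left(u \right)} = 3 - 25 u$ ($x{\left(u \right)} = 3 - 5 \cdot 5 u = 3 - 25 u$)
$l = - \frac{63}{4}$ ($l = 3 - 25 \frac{12 + 3}{8 + 12} = 3 - 25 \cdot \frac{1}{20} \cdot 15 = 3 - \frac{75}{4} = - \frac{63}{4} \approx -15.75$)
$\left(15760 + l\right) + \left(16969 - 10515\right) = \left(15760 - \frac{63}{4}\right) + \left(16969 - 10515\right) = \frac{62977}{4} + 6454 = \frac{88793}{4}$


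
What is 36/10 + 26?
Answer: 148/5 ≈ 29.600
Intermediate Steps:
36/10 + 26 = (⅒)*36 + 26 = 18/5 + 26 = 148/5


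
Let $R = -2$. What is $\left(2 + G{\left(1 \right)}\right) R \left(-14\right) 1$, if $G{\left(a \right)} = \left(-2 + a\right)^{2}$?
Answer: $84$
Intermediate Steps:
$\left(2 + G{\left(1 \right)}\right) R \left(-14\right) 1 = \left(2 + \left(-2 + 1\right)^{2}\right) \left(-2\right) \left(-14\right) 1 = \left(2 + \left(-1\right)^{2}\right) \left(-2\right) \left(-14\right) 1 = \left(2 + 1\right) \left(-2\right) \left(-14\right) 1 = 3 \left(-2\right) \left(-14\right) 1 = \left(-6\right) \left(-14\right) 1 = 84 \cdot 1 = 84$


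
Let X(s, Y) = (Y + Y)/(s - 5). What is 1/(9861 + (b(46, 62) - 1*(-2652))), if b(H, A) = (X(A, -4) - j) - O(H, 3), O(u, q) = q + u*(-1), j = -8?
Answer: 57/716140 ≈ 7.9593e-5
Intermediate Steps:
O(u, q) = q - u
X(s, Y) = 2*Y/(-5 + s) (X(s, Y) = (2*Y)/(-5 + s) = 2*Y/(-5 + s))
b(H, A) = 5 + H - 8/(-5 + A) (b(H, A) = (2*(-4)/(-5 + A) - 1*(-8)) - (3 - H) = (-8/(-5 + A) + 8) + (-3 + H) = (8 - 8/(-5 + A)) + (-3 + H) = 5 + H - 8/(-5 + A))
1/(9861 + (b(46, 62) - 1*(-2652))) = 1/(9861 + ((-8 + (-5 + 62)*(5 + 46))/(-5 + 62) - 1*(-2652))) = 1/(9861 + ((-8 + 57*51)/57 + 2652)) = 1/(9861 + ((-8 + 2907)/57 + 2652)) = 1/(9861 + ((1/57)*2899 + 2652)) = 1/(9861 + (2899/57 + 2652)) = 1/(9861 + 154063/57) = 1/(716140/57) = 57/716140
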